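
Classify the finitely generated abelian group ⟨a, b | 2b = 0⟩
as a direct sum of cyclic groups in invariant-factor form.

rank_ℚ(R)=1; free=2−1=1
SNF(R) diag = [2] → torsion [2]

Answer: M ≅ ℤ^1 ⊕ ℤ/2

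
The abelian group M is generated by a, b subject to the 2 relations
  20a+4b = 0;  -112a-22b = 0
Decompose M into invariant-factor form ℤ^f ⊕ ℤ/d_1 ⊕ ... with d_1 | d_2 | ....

Answer: M ≅ ℤ/2 ⊕ ℤ/4

Derivation:
rank_ℚ(R)=2; free=2−2=0
SNF(R) diag = [2, 4] → torsion [2, 4]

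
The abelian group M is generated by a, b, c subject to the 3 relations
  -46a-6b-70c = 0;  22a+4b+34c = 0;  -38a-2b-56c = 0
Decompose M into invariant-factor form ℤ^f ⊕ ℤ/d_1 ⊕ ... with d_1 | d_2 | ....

Answer: M ≅ ℤ/2 ⊕ ℤ/2 ⊕ ℤ/6

Derivation:
rank_ℚ(R)=3; free=3−3=0
SNF(R) diag = [2, 2, 6] → torsion [2, 2, 6]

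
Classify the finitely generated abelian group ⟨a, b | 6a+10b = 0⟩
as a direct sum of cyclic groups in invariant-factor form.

rank_ℚ(R)=1; free=2−1=1
SNF(R) diag = [2] → torsion [2]

Answer: M ≅ ℤ^1 ⊕ ℤ/2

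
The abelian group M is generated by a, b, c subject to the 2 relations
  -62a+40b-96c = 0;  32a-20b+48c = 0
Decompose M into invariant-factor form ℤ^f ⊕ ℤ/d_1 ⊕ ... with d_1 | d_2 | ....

Answer: M ≅ ℤ^1 ⊕ ℤ/2 ⊕ ℤ/4

Derivation:
rank_ℚ(R)=2; free=3−2=1
SNF(R) diag = [2, 4] → torsion [2, 4]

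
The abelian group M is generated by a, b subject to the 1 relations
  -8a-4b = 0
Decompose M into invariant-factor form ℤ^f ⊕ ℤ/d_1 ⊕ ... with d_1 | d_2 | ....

Answer: M ≅ ℤ^1 ⊕ ℤ/4

Derivation:
rank_ℚ(R)=1; free=2−1=1
SNF(R) diag = [4] → torsion [4]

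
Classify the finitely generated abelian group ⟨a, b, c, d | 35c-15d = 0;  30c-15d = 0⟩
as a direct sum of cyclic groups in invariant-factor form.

rank_ℚ(R)=2; free=4−2=2
SNF(R) diag = [5, 15] → torsion [5, 15]

Answer: M ≅ ℤ^2 ⊕ ℤ/5 ⊕ ℤ/15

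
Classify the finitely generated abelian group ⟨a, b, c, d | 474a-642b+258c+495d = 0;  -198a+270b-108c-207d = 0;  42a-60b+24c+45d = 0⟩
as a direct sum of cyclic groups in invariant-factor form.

Answer: M ≅ ℤ^1 ⊕ ℤ/3 ⊕ ℤ/6 ⊕ ℤ/18

Derivation:
rank_ℚ(R)=3; free=4−3=1
SNF(R) diag = [3, 6, 18] → torsion [3, 6, 18]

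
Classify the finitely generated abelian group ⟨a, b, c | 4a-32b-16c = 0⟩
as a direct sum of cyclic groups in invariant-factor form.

Answer: M ≅ ℤ^2 ⊕ ℤ/4

Derivation:
rank_ℚ(R)=1; free=3−1=2
SNF(R) diag = [4] → torsion [4]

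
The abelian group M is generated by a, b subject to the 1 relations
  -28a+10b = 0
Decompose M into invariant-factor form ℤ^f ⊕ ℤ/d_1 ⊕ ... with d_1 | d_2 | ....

Answer: M ≅ ℤ^1 ⊕ ℤ/2

Derivation:
rank_ℚ(R)=1; free=2−1=1
SNF(R) diag = [2] → torsion [2]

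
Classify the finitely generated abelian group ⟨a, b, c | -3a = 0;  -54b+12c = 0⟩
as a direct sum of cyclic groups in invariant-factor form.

Answer: M ≅ ℤ^1 ⊕ ℤ/3 ⊕ ℤ/6

Derivation:
rank_ℚ(R)=2; free=3−2=1
SNF(R) diag = [3, 6] → torsion [3, 6]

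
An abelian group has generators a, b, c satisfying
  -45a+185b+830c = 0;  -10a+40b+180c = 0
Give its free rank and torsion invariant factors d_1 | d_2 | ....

Answer: M ≅ ℤ^1 ⊕ ℤ/5 ⊕ ℤ/10

Derivation:
rank_ℚ(R)=2; free=3−2=1
SNF(R) diag = [5, 10] → torsion [5, 10]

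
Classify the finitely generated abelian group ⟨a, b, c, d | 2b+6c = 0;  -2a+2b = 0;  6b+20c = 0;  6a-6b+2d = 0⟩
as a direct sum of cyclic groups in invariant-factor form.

Answer: M ≅ ℤ/2 ⊕ ℤ/2 ⊕ ℤ/2 ⊕ ℤ/2

Derivation:
rank_ℚ(R)=4; free=4−4=0
SNF(R) diag = [2, 2, 2, 2] → torsion [2, 2, 2, 2]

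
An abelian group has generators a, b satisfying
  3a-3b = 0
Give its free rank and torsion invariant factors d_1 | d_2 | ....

rank_ℚ(R)=1; free=2−1=1
SNF(R) diag = [3] → torsion [3]

Answer: M ≅ ℤ^1 ⊕ ℤ/3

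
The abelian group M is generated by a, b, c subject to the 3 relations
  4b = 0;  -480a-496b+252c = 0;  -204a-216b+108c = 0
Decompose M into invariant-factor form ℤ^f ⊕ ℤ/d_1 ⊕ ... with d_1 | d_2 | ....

Answer: M ≅ ℤ/4 ⊕ ℤ/12 ⊕ ℤ/36

Derivation:
rank_ℚ(R)=3; free=3−3=0
SNF(R) diag = [4, 12, 36] → torsion [4, 12, 36]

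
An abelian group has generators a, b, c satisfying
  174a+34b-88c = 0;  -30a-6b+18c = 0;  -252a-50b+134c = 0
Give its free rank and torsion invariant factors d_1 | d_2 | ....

Answer: M ≅ ℤ/2 ⊕ ℤ/6 ⊕ ℤ/18

Derivation:
rank_ℚ(R)=3; free=3−3=0
SNF(R) diag = [2, 6, 18] → torsion [2, 6, 18]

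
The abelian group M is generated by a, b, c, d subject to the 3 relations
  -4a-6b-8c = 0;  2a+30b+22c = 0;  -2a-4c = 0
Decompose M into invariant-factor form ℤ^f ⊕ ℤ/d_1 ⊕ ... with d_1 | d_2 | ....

rank_ℚ(R)=3; free=4−3=1
SNF(R) diag = [2, 6, 18] → torsion [2, 6, 18]

Answer: M ≅ ℤ^1 ⊕ ℤ/2 ⊕ ℤ/6 ⊕ ℤ/18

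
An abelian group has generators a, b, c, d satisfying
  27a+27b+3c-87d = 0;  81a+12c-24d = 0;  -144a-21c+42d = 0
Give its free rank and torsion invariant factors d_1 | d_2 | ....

Answer: M ≅ ℤ^1 ⊕ ℤ/3 ⊕ ℤ/9 ⊕ ℤ/27

Derivation:
rank_ℚ(R)=3; free=4−3=1
SNF(R) diag = [3, 9, 27] → torsion [3, 9, 27]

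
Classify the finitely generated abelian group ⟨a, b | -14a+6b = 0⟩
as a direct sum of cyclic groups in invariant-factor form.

rank_ℚ(R)=1; free=2−1=1
SNF(R) diag = [2] → torsion [2]

Answer: M ≅ ℤ^1 ⊕ ℤ/2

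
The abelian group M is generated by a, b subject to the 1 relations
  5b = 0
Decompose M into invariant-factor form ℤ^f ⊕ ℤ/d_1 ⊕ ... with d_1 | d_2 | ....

Answer: M ≅ ℤ^1 ⊕ ℤ/5

Derivation:
rank_ℚ(R)=1; free=2−1=1
SNF(R) diag = [5] → torsion [5]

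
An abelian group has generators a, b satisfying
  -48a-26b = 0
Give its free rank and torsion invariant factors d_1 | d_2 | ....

Answer: M ≅ ℤ^1 ⊕ ℤ/2

Derivation:
rank_ℚ(R)=1; free=2−1=1
SNF(R) diag = [2] → torsion [2]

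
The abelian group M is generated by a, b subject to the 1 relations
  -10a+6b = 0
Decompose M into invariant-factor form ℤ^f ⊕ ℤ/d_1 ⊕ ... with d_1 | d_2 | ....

rank_ℚ(R)=1; free=2−1=1
SNF(R) diag = [2] → torsion [2]

Answer: M ≅ ℤ^1 ⊕ ℤ/2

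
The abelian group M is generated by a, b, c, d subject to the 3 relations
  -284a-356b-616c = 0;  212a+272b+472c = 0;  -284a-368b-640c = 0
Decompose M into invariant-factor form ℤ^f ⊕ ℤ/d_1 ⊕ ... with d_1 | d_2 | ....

rank_ℚ(R)=3; free=4−3=1
SNF(R) diag = [4, 12, 24] → torsion [4, 12, 24]

Answer: M ≅ ℤ^1 ⊕ ℤ/4 ⊕ ℤ/12 ⊕ ℤ/24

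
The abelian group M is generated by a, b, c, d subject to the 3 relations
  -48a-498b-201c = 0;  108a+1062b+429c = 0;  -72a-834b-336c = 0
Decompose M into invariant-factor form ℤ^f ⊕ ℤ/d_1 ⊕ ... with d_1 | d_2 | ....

rank_ℚ(R)=3; free=4−3=1
SNF(R) diag = [3, 6, 12] → torsion [3, 6, 12]

Answer: M ≅ ℤ^1 ⊕ ℤ/3 ⊕ ℤ/6 ⊕ ℤ/12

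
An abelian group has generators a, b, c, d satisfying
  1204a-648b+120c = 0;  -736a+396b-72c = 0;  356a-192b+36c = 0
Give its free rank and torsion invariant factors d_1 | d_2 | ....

Answer: M ≅ ℤ^1 ⊕ ℤ/4 ⊕ ℤ/12 ⊕ ℤ/12

Derivation:
rank_ℚ(R)=3; free=4−3=1
SNF(R) diag = [4, 12, 12] → torsion [4, 12, 12]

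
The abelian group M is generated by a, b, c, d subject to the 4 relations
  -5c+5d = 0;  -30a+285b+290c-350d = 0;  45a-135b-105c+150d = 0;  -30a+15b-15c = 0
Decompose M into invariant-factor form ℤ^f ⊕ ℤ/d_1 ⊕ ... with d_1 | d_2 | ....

Answer: M ≅ ℤ/5 ⊕ ℤ/15 ⊕ ℤ/45 ⊕ ℤ/45

Derivation:
rank_ℚ(R)=4; free=4−4=0
SNF(R) diag = [5, 15, 45, 45] → torsion [5, 15, 45, 45]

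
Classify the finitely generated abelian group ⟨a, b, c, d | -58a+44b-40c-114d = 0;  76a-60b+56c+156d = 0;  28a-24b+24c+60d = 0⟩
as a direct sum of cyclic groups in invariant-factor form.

rank_ℚ(R)=3; free=4−3=1
SNF(R) diag = [2, 4, 8] → torsion [2, 4, 8]

Answer: M ≅ ℤ^1 ⊕ ℤ/2 ⊕ ℤ/4 ⊕ ℤ/8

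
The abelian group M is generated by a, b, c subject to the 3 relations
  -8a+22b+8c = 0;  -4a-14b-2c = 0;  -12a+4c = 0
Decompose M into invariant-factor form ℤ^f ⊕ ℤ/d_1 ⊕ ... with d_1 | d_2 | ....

rank_ℚ(R)=3; free=3−3=0
SNF(R) diag = [2, 2, 4] → torsion [2, 2, 4]

Answer: M ≅ ℤ/2 ⊕ ℤ/2 ⊕ ℤ/4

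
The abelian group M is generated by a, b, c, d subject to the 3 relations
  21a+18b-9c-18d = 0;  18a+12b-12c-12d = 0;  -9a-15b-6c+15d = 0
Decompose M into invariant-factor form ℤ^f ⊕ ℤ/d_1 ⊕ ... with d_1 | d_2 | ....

Answer: M ≅ ℤ^1 ⊕ ℤ/3 ⊕ ℤ/3 ⊕ ℤ/6

Derivation:
rank_ℚ(R)=3; free=4−3=1
SNF(R) diag = [3, 3, 6] → torsion [3, 3, 6]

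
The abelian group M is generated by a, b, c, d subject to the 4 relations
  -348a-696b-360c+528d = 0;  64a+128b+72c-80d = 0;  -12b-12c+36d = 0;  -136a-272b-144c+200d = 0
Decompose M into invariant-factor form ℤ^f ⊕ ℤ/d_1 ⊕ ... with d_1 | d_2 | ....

rank_ℚ(R)=4; free=4−4=0
SNF(R) diag = [4, 12, 24, 72] → torsion [4, 12, 24, 72]

Answer: M ≅ ℤ/4 ⊕ ℤ/12 ⊕ ℤ/24 ⊕ ℤ/72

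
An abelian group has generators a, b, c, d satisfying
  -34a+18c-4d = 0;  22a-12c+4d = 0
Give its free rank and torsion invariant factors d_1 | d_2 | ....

Answer: M ≅ ℤ^2 ⊕ ℤ/2 ⊕ ℤ/6

Derivation:
rank_ℚ(R)=2; free=4−2=2
SNF(R) diag = [2, 6] → torsion [2, 6]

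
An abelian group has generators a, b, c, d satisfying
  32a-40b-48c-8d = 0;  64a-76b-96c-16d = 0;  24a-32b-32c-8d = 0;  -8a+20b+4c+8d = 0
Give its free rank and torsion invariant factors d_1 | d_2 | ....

Answer: M ≅ ℤ/4 ⊕ ℤ/4 ⊕ ℤ/8 ⊕ ℤ/8

Derivation:
rank_ℚ(R)=4; free=4−4=0
SNF(R) diag = [4, 4, 8, 8] → torsion [4, 4, 8, 8]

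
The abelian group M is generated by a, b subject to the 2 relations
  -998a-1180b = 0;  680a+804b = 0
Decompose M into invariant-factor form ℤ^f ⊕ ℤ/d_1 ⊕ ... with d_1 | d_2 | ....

Answer: M ≅ ℤ/2 ⊕ ℤ/4

Derivation:
rank_ℚ(R)=2; free=2−2=0
SNF(R) diag = [2, 4] → torsion [2, 4]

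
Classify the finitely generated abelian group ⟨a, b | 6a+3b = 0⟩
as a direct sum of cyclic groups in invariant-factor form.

rank_ℚ(R)=1; free=2−1=1
SNF(R) diag = [3] → torsion [3]

Answer: M ≅ ℤ^1 ⊕ ℤ/3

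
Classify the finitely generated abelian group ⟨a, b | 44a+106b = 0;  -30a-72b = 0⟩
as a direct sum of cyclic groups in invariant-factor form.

Answer: M ≅ ℤ/2 ⊕ ℤ/6

Derivation:
rank_ℚ(R)=2; free=2−2=0
SNF(R) diag = [2, 6] → torsion [2, 6]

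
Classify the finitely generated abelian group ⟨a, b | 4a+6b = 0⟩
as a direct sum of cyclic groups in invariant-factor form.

rank_ℚ(R)=1; free=2−1=1
SNF(R) diag = [2] → torsion [2]

Answer: M ≅ ℤ^1 ⊕ ℤ/2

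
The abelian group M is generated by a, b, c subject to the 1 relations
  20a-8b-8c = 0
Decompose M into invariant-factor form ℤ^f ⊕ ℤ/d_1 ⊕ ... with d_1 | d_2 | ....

Answer: M ≅ ℤ^2 ⊕ ℤ/4

Derivation:
rank_ℚ(R)=1; free=3−1=2
SNF(R) diag = [4] → torsion [4]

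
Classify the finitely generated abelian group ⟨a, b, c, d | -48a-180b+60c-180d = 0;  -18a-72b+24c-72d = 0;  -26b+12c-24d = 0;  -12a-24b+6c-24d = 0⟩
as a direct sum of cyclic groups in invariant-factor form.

Answer: M ≅ ℤ/2 ⊕ ℤ/6 ⊕ ℤ/6 ⊕ ℤ/12

Derivation:
rank_ℚ(R)=4; free=4−4=0
SNF(R) diag = [2, 6, 6, 12] → torsion [2, 6, 6, 12]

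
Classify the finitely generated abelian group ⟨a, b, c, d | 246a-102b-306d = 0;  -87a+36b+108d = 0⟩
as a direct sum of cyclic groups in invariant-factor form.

Answer: M ≅ ℤ^2 ⊕ ℤ/3 ⊕ ℤ/6

Derivation:
rank_ℚ(R)=2; free=4−2=2
SNF(R) diag = [3, 6] → torsion [3, 6]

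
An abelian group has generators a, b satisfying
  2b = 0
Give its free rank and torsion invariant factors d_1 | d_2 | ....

rank_ℚ(R)=1; free=2−1=1
SNF(R) diag = [2] → torsion [2]

Answer: M ≅ ℤ^1 ⊕ ℤ/2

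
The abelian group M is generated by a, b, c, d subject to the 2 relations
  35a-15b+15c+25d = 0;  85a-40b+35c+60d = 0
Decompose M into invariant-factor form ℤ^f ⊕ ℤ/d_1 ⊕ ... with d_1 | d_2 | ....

Answer: M ≅ ℤ^2 ⊕ ℤ/5 ⊕ ℤ/5

Derivation:
rank_ℚ(R)=2; free=4−2=2
SNF(R) diag = [5, 5] → torsion [5, 5]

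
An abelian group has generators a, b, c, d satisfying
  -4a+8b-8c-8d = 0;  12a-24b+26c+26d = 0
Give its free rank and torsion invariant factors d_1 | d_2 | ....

Answer: M ≅ ℤ^2 ⊕ ℤ/2 ⊕ ℤ/4

Derivation:
rank_ℚ(R)=2; free=4−2=2
SNF(R) diag = [2, 4] → torsion [2, 4]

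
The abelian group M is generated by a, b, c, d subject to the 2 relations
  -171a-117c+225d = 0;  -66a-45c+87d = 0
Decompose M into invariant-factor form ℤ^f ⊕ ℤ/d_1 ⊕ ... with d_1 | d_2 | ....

Answer: M ≅ ℤ^2 ⊕ ℤ/3 ⊕ ℤ/9

Derivation:
rank_ℚ(R)=2; free=4−2=2
SNF(R) diag = [3, 9] → torsion [3, 9]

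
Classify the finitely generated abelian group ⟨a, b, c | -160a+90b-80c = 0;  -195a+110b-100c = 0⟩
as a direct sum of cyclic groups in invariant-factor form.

Answer: M ≅ ℤ^1 ⊕ ℤ/5 ⊕ ℤ/10

Derivation:
rank_ℚ(R)=2; free=3−2=1
SNF(R) diag = [5, 10] → torsion [5, 10]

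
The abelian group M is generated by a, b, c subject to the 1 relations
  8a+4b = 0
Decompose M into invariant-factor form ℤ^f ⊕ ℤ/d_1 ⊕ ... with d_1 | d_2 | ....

Answer: M ≅ ℤ^2 ⊕ ℤ/4

Derivation:
rank_ℚ(R)=1; free=3−1=2
SNF(R) diag = [4] → torsion [4]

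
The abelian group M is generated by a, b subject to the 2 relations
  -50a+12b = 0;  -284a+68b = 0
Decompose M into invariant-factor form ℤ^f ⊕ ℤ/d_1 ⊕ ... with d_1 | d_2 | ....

Answer: M ≅ ℤ/2 ⊕ ℤ/4

Derivation:
rank_ℚ(R)=2; free=2−2=0
SNF(R) diag = [2, 4] → torsion [2, 4]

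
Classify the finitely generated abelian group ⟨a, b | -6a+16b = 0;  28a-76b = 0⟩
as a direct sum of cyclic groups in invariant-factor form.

rank_ℚ(R)=2; free=2−2=0
SNF(R) diag = [2, 4] → torsion [2, 4]

Answer: M ≅ ℤ/2 ⊕ ℤ/4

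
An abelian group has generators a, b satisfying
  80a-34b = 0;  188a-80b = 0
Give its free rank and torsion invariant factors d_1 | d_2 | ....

Answer: M ≅ ℤ/2 ⊕ ℤ/4

Derivation:
rank_ℚ(R)=2; free=2−2=0
SNF(R) diag = [2, 4] → torsion [2, 4]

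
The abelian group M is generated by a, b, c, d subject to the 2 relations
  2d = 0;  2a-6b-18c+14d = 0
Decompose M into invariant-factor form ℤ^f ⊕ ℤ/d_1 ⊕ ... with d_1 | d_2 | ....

rank_ℚ(R)=2; free=4−2=2
SNF(R) diag = [2, 2] → torsion [2, 2]

Answer: M ≅ ℤ^2 ⊕ ℤ/2 ⊕ ℤ/2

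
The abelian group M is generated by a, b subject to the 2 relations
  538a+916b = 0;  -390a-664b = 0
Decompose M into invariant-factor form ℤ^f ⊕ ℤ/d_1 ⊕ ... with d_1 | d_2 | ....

Answer: M ≅ ℤ/2 ⊕ ℤ/4

Derivation:
rank_ℚ(R)=2; free=2−2=0
SNF(R) diag = [2, 4] → torsion [2, 4]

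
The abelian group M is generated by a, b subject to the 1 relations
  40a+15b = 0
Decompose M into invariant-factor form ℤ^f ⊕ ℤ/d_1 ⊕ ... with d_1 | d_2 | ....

Answer: M ≅ ℤ^1 ⊕ ℤ/5

Derivation:
rank_ℚ(R)=1; free=2−1=1
SNF(R) diag = [5] → torsion [5]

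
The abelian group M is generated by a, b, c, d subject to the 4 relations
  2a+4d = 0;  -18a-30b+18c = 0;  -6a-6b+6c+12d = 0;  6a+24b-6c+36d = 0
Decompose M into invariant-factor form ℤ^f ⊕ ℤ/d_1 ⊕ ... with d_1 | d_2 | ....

Answer: M ≅ ℤ/2 ⊕ ℤ/6 ⊕ ℤ/6 ⊕ ℤ/12

Derivation:
rank_ℚ(R)=4; free=4−4=0
SNF(R) diag = [2, 6, 6, 12] → torsion [2, 6, 6, 12]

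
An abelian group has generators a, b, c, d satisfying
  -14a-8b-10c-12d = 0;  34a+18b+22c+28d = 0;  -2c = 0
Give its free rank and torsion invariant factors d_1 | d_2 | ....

Answer: M ≅ ℤ^1 ⊕ ℤ/2 ⊕ ℤ/2 ⊕ ℤ/2

Derivation:
rank_ℚ(R)=3; free=4−3=1
SNF(R) diag = [2, 2, 2] → torsion [2, 2, 2]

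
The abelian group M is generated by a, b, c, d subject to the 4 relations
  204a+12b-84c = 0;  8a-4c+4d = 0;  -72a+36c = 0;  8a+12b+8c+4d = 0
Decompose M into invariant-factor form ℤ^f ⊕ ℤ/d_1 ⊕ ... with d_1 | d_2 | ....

rank_ℚ(R)=4; free=4−4=0
SNF(R) diag = [4, 12, 12, 36] → torsion [4, 12, 12, 36]

Answer: M ≅ ℤ/4 ⊕ ℤ/12 ⊕ ℤ/12 ⊕ ℤ/36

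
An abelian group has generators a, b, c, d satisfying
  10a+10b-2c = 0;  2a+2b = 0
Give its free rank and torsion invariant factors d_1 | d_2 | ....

rank_ℚ(R)=2; free=4−2=2
SNF(R) diag = [2, 2] → torsion [2, 2]

Answer: M ≅ ℤ^2 ⊕ ℤ/2 ⊕ ℤ/2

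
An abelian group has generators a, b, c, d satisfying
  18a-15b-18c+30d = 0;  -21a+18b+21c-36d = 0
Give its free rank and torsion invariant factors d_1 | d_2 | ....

rank_ℚ(R)=2; free=4−2=2
SNF(R) diag = [3, 3] → torsion [3, 3]

Answer: M ≅ ℤ^2 ⊕ ℤ/3 ⊕ ℤ/3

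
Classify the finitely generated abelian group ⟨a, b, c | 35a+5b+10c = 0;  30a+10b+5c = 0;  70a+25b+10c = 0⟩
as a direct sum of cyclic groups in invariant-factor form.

rank_ℚ(R)=3; free=3−3=0
SNF(R) diag = [5, 5, 5] → torsion [5, 5, 5]

Answer: M ≅ ℤ/5 ⊕ ℤ/5 ⊕ ℤ/5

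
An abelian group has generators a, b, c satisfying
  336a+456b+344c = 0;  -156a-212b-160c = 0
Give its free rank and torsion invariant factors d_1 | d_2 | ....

rank_ℚ(R)=2; free=3−2=1
SNF(R) diag = [4, 8] → torsion [4, 8]

Answer: M ≅ ℤ^1 ⊕ ℤ/4 ⊕ ℤ/8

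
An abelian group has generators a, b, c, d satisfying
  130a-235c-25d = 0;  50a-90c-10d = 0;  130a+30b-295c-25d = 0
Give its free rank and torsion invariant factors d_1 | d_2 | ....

rank_ℚ(R)=3; free=4−3=1
SNF(R) diag = [5, 10, 30] → torsion [5, 10, 30]

Answer: M ≅ ℤ^1 ⊕ ℤ/5 ⊕ ℤ/10 ⊕ ℤ/30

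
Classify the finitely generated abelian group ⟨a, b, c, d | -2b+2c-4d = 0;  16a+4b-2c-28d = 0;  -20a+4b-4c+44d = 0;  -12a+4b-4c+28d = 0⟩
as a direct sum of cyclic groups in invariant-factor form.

Answer: M ≅ ℤ/2 ⊕ ℤ/2 ⊕ ℤ/4 ⊕ ℤ/8

Derivation:
rank_ℚ(R)=4; free=4−4=0
SNF(R) diag = [2, 2, 4, 8] → torsion [2, 2, 4, 8]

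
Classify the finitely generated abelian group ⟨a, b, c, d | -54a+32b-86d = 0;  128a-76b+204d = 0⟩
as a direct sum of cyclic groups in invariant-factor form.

rank_ℚ(R)=2; free=4−2=2
SNF(R) diag = [2, 4] → torsion [2, 4]

Answer: M ≅ ℤ^2 ⊕ ℤ/2 ⊕ ℤ/4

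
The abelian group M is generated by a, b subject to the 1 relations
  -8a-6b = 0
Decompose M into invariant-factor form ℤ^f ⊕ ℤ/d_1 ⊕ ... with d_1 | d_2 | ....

rank_ℚ(R)=1; free=2−1=1
SNF(R) diag = [2] → torsion [2]

Answer: M ≅ ℤ^1 ⊕ ℤ/2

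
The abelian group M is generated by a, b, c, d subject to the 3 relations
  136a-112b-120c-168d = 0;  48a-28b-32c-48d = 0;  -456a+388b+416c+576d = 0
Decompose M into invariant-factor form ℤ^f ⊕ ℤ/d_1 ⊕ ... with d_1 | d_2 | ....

rank_ℚ(R)=3; free=4−3=1
SNF(R) diag = [4, 8, 24] → torsion [4, 8, 24]

Answer: M ≅ ℤ^1 ⊕ ℤ/4 ⊕ ℤ/8 ⊕ ℤ/24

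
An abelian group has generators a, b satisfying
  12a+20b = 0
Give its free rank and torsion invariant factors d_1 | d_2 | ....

rank_ℚ(R)=1; free=2−1=1
SNF(R) diag = [4] → torsion [4]

Answer: M ≅ ℤ^1 ⊕ ℤ/4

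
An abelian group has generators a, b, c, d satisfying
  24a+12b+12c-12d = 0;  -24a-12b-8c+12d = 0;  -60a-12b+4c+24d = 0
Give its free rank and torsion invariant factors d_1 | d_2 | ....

Answer: M ≅ ℤ^1 ⊕ ℤ/4 ⊕ ℤ/12 ⊕ ℤ/12

Derivation:
rank_ℚ(R)=3; free=4−3=1
SNF(R) diag = [4, 12, 12] → torsion [4, 12, 12]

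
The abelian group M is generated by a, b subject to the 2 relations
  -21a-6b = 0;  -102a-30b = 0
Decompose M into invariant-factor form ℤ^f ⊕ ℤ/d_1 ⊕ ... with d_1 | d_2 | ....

Answer: M ≅ ℤ/3 ⊕ ℤ/6

Derivation:
rank_ℚ(R)=2; free=2−2=0
SNF(R) diag = [3, 6] → torsion [3, 6]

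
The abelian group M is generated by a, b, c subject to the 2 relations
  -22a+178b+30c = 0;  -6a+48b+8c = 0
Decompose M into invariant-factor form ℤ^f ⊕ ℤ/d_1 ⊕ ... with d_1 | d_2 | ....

Answer: M ≅ ℤ^1 ⊕ ℤ/2 ⊕ ℤ/2

Derivation:
rank_ℚ(R)=2; free=3−2=1
SNF(R) diag = [2, 2] → torsion [2, 2]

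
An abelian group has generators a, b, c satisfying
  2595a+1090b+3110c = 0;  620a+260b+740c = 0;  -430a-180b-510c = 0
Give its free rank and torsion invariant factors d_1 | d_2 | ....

rank_ℚ(R)=3; free=3−3=0
SNF(R) diag = [5, 10, 20] → torsion [5, 10, 20]

Answer: M ≅ ℤ/5 ⊕ ℤ/10 ⊕ ℤ/20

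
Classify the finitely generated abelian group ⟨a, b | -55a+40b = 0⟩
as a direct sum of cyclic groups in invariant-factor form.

rank_ℚ(R)=1; free=2−1=1
SNF(R) diag = [5] → torsion [5]

Answer: M ≅ ℤ^1 ⊕ ℤ/5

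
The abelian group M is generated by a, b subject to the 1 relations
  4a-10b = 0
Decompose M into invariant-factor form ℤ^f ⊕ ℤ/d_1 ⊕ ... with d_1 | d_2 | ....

rank_ℚ(R)=1; free=2−1=1
SNF(R) diag = [2] → torsion [2]

Answer: M ≅ ℤ^1 ⊕ ℤ/2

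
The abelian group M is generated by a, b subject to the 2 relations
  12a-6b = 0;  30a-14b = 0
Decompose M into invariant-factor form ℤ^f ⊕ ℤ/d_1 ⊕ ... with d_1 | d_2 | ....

Answer: M ≅ ℤ/2 ⊕ ℤ/6

Derivation:
rank_ℚ(R)=2; free=2−2=0
SNF(R) diag = [2, 6] → torsion [2, 6]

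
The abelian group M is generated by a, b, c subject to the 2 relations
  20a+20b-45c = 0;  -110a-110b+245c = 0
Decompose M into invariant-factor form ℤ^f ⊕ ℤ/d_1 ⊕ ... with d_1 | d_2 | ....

rank_ℚ(R)=2; free=3−2=1
SNF(R) diag = [5, 10] → torsion [5, 10]

Answer: M ≅ ℤ^1 ⊕ ℤ/5 ⊕ ℤ/10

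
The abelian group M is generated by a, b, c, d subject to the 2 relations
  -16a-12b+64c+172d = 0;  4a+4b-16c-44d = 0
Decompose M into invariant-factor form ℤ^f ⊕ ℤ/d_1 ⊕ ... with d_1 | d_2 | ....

Answer: M ≅ ℤ^2 ⊕ ℤ/4 ⊕ ℤ/4

Derivation:
rank_ℚ(R)=2; free=4−2=2
SNF(R) diag = [4, 4] → torsion [4, 4]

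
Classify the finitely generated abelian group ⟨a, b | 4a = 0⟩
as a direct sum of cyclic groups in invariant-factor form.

Answer: M ≅ ℤ^1 ⊕ ℤ/4

Derivation:
rank_ℚ(R)=1; free=2−1=1
SNF(R) diag = [4] → torsion [4]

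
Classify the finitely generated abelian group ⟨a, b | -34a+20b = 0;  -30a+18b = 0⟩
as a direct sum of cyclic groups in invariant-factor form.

rank_ℚ(R)=2; free=2−2=0
SNF(R) diag = [2, 6] → torsion [2, 6]

Answer: M ≅ ℤ/2 ⊕ ℤ/6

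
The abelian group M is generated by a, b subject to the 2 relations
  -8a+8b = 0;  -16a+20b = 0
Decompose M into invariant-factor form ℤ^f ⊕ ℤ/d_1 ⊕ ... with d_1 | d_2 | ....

Answer: M ≅ ℤ/4 ⊕ ℤ/8

Derivation:
rank_ℚ(R)=2; free=2−2=0
SNF(R) diag = [4, 8] → torsion [4, 8]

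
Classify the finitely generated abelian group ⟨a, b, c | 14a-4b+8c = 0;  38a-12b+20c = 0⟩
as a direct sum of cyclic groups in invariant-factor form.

rank_ℚ(R)=2; free=3−2=1
SNF(R) diag = [2, 4] → torsion [2, 4]

Answer: M ≅ ℤ^1 ⊕ ℤ/2 ⊕ ℤ/4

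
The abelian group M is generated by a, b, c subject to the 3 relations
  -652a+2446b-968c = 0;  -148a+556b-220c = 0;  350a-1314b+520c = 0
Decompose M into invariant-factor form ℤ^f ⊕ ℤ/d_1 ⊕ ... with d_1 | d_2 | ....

rank_ℚ(R)=3; free=3−3=0
SNF(R) diag = [2, 2, 4] → torsion [2, 2, 4]

Answer: M ≅ ℤ/2 ⊕ ℤ/2 ⊕ ℤ/4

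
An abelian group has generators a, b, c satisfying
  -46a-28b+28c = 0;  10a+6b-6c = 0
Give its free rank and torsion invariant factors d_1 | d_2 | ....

rank_ℚ(R)=2; free=3−2=1
SNF(R) diag = [2, 2] → torsion [2, 2]

Answer: M ≅ ℤ^1 ⊕ ℤ/2 ⊕ ℤ/2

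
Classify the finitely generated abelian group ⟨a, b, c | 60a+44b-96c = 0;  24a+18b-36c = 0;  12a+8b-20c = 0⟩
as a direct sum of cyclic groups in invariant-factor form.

Answer: M ≅ ℤ/2 ⊕ ℤ/4 ⊕ ℤ/12

Derivation:
rank_ℚ(R)=3; free=3−3=0
SNF(R) diag = [2, 4, 12] → torsion [2, 4, 12]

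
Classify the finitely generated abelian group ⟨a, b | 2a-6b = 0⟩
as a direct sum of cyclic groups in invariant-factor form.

Answer: M ≅ ℤ^1 ⊕ ℤ/2

Derivation:
rank_ℚ(R)=1; free=2−1=1
SNF(R) diag = [2] → torsion [2]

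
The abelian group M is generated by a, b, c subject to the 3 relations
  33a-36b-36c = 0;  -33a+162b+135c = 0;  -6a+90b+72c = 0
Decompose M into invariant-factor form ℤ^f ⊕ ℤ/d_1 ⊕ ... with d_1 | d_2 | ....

Answer: M ≅ ℤ/3 ⊕ ℤ/9 ⊕ ℤ/18

Derivation:
rank_ℚ(R)=3; free=3−3=0
SNF(R) diag = [3, 9, 18] → torsion [3, 9, 18]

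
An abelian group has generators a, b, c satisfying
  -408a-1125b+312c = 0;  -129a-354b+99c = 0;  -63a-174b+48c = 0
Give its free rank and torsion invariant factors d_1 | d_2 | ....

rank_ℚ(R)=3; free=3−3=0
SNF(R) diag = [3, 3, 9] → torsion [3, 3, 9]

Answer: M ≅ ℤ/3 ⊕ ℤ/3 ⊕ ℤ/9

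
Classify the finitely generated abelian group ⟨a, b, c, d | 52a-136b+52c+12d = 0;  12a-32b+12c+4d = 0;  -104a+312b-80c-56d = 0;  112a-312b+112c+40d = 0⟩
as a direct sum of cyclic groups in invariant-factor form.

Answer: M ≅ ℤ/4 ⊕ ℤ/8 ⊕ ℤ/24 ⊕ ℤ/24

Derivation:
rank_ℚ(R)=4; free=4−4=0
SNF(R) diag = [4, 8, 24, 24] → torsion [4, 8, 24, 24]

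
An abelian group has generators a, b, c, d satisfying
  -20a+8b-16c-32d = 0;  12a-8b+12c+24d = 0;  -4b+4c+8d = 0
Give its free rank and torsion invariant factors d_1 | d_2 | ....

Answer: M ≅ ℤ^1 ⊕ ℤ/4 ⊕ ℤ/4 ⊕ ℤ/4

Derivation:
rank_ℚ(R)=3; free=4−3=1
SNF(R) diag = [4, 4, 4] → torsion [4, 4, 4]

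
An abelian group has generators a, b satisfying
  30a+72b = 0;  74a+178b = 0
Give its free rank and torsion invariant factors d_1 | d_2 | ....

Answer: M ≅ ℤ/2 ⊕ ℤ/6

Derivation:
rank_ℚ(R)=2; free=2−2=0
SNF(R) diag = [2, 6] → torsion [2, 6]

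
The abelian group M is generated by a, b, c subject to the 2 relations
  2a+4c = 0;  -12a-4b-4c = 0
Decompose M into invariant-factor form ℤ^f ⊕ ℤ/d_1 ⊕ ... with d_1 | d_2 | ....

Answer: M ≅ ℤ^1 ⊕ ℤ/2 ⊕ ℤ/4

Derivation:
rank_ℚ(R)=2; free=3−2=1
SNF(R) diag = [2, 4] → torsion [2, 4]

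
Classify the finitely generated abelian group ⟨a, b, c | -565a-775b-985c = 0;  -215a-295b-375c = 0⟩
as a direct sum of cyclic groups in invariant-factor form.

rank_ℚ(R)=2; free=3−2=1
SNF(R) diag = [5, 10] → torsion [5, 10]

Answer: M ≅ ℤ^1 ⊕ ℤ/5 ⊕ ℤ/10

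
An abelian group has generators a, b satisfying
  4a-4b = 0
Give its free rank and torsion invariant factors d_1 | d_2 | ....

rank_ℚ(R)=1; free=2−1=1
SNF(R) diag = [4] → torsion [4]

Answer: M ≅ ℤ^1 ⊕ ℤ/4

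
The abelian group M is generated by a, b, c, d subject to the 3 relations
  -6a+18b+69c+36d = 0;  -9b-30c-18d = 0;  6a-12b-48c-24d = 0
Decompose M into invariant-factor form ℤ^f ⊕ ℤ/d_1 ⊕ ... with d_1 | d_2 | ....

rank_ℚ(R)=3; free=4−3=1
SNF(R) diag = [3, 3, 6] → torsion [3, 3, 6]

Answer: M ≅ ℤ^1 ⊕ ℤ/3 ⊕ ℤ/3 ⊕ ℤ/6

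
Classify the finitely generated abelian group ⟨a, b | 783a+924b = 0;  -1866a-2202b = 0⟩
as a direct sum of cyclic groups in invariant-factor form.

Answer: M ≅ ℤ/3 ⊕ ℤ/6

Derivation:
rank_ℚ(R)=2; free=2−2=0
SNF(R) diag = [3, 6] → torsion [3, 6]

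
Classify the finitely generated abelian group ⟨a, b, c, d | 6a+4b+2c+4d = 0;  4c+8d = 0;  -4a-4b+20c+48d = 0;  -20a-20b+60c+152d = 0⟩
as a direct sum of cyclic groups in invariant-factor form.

Answer: M ≅ ℤ/2 ⊕ ℤ/4 ⊕ ℤ/4 ⊕ ℤ/8

Derivation:
rank_ℚ(R)=4; free=4−4=0
SNF(R) diag = [2, 4, 4, 8] → torsion [2, 4, 4, 8]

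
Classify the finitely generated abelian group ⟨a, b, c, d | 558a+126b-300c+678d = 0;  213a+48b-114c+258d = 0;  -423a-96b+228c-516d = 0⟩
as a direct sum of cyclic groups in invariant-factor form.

Answer: M ≅ ℤ^1 ⊕ ℤ/3 ⊕ ℤ/6 ⊕ ℤ/6

Derivation:
rank_ℚ(R)=3; free=4−3=1
SNF(R) diag = [3, 6, 6] → torsion [3, 6, 6]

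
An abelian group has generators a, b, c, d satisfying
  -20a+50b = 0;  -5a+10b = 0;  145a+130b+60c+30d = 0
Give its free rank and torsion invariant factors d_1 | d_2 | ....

Answer: M ≅ ℤ^1 ⊕ ℤ/5 ⊕ ℤ/10 ⊕ ℤ/30

Derivation:
rank_ℚ(R)=3; free=4−3=1
SNF(R) diag = [5, 10, 30] → torsion [5, 10, 30]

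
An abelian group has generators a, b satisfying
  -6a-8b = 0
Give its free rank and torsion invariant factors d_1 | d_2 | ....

rank_ℚ(R)=1; free=2−1=1
SNF(R) diag = [2] → torsion [2]

Answer: M ≅ ℤ^1 ⊕ ℤ/2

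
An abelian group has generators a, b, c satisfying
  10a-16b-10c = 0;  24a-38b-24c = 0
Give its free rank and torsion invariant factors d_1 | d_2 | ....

rank_ℚ(R)=2; free=3−2=1
SNF(R) diag = [2, 2] → torsion [2, 2]

Answer: M ≅ ℤ^1 ⊕ ℤ/2 ⊕ ℤ/2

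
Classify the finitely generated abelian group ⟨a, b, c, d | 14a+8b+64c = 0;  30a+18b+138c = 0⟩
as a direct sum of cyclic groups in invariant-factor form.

Answer: M ≅ ℤ^2 ⊕ ℤ/2 ⊕ ℤ/6

Derivation:
rank_ℚ(R)=2; free=4−2=2
SNF(R) diag = [2, 6] → torsion [2, 6]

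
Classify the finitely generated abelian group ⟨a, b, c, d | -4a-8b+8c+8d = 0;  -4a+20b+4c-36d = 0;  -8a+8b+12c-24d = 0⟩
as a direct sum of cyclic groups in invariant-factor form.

Answer: M ≅ ℤ^1 ⊕ ℤ/4 ⊕ ℤ/4 ⊕ ℤ/4

Derivation:
rank_ℚ(R)=3; free=4−3=1
SNF(R) diag = [4, 4, 4] → torsion [4, 4, 4]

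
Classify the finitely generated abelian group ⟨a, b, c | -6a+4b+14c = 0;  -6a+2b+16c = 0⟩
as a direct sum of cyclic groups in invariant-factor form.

rank_ℚ(R)=2; free=3−2=1
SNF(R) diag = [2, 6] → torsion [2, 6]

Answer: M ≅ ℤ^1 ⊕ ℤ/2 ⊕ ℤ/6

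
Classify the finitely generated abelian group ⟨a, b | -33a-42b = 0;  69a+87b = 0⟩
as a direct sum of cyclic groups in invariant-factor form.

rank_ℚ(R)=2; free=2−2=0
SNF(R) diag = [3, 9] → torsion [3, 9]

Answer: M ≅ ℤ/3 ⊕ ℤ/9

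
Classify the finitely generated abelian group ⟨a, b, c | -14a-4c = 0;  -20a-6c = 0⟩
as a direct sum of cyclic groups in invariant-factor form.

Answer: M ≅ ℤ^1 ⊕ ℤ/2 ⊕ ℤ/2

Derivation:
rank_ℚ(R)=2; free=3−2=1
SNF(R) diag = [2, 2] → torsion [2, 2]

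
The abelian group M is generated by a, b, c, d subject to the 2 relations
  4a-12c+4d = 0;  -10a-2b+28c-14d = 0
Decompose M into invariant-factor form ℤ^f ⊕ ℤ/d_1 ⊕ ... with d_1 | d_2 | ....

Answer: M ≅ ℤ^2 ⊕ ℤ/2 ⊕ ℤ/4

Derivation:
rank_ℚ(R)=2; free=4−2=2
SNF(R) diag = [2, 4] → torsion [2, 4]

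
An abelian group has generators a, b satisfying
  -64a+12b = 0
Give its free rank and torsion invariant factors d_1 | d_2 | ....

rank_ℚ(R)=1; free=2−1=1
SNF(R) diag = [4] → torsion [4]

Answer: M ≅ ℤ^1 ⊕ ℤ/4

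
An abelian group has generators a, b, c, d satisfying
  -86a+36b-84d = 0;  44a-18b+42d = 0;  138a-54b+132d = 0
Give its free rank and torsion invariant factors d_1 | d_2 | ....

Answer: M ≅ ℤ^1 ⊕ ℤ/2 ⊕ ℤ/6 ⊕ ℤ/18

Derivation:
rank_ℚ(R)=3; free=4−3=1
SNF(R) diag = [2, 6, 18] → torsion [2, 6, 18]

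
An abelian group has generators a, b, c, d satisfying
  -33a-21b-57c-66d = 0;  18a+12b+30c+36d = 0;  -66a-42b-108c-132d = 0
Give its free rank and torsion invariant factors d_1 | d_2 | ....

Answer: M ≅ ℤ^1 ⊕ ℤ/3 ⊕ ℤ/6 ⊕ ℤ/6

Derivation:
rank_ℚ(R)=3; free=4−3=1
SNF(R) diag = [3, 6, 6] → torsion [3, 6, 6]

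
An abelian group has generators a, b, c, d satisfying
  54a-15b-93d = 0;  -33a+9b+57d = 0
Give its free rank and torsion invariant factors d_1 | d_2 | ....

Answer: M ≅ ℤ^2 ⊕ ℤ/3 ⊕ ℤ/3

Derivation:
rank_ℚ(R)=2; free=4−2=2
SNF(R) diag = [3, 3] → torsion [3, 3]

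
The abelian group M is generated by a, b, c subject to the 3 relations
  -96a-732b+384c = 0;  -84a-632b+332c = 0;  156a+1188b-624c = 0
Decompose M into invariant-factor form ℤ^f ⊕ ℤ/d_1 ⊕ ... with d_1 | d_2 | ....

Answer: M ≅ ℤ/4 ⊕ ℤ/12 ⊕ ℤ/12

Derivation:
rank_ℚ(R)=3; free=3−3=0
SNF(R) diag = [4, 12, 12] → torsion [4, 12, 12]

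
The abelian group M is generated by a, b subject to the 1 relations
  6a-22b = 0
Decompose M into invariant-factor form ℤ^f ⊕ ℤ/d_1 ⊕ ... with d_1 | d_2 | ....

rank_ℚ(R)=1; free=2−1=1
SNF(R) diag = [2] → torsion [2]

Answer: M ≅ ℤ^1 ⊕ ℤ/2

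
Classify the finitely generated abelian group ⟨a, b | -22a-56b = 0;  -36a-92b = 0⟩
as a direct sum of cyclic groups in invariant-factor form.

rank_ℚ(R)=2; free=2−2=0
SNF(R) diag = [2, 4] → torsion [2, 4]

Answer: M ≅ ℤ/2 ⊕ ℤ/4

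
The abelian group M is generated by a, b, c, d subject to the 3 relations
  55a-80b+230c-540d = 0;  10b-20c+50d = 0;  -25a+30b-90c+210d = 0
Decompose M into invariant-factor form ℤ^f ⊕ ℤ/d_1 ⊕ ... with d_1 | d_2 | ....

rank_ℚ(R)=3; free=4−3=1
SNF(R) diag = [5, 10, 20] → torsion [5, 10, 20]

Answer: M ≅ ℤ^1 ⊕ ℤ/5 ⊕ ℤ/10 ⊕ ℤ/20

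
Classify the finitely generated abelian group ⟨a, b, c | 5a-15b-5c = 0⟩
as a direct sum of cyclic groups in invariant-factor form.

rank_ℚ(R)=1; free=3−1=2
SNF(R) diag = [5] → torsion [5]

Answer: M ≅ ℤ^2 ⊕ ℤ/5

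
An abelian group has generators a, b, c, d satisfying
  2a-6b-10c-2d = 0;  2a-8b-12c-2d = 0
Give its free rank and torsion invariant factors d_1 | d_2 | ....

Answer: M ≅ ℤ^2 ⊕ ℤ/2 ⊕ ℤ/2

Derivation:
rank_ℚ(R)=2; free=4−2=2
SNF(R) diag = [2, 2] → torsion [2, 2]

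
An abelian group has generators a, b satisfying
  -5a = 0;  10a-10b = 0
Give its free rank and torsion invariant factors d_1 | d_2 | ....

Answer: M ≅ ℤ/5 ⊕ ℤ/10

Derivation:
rank_ℚ(R)=2; free=2−2=0
SNF(R) diag = [5, 10] → torsion [5, 10]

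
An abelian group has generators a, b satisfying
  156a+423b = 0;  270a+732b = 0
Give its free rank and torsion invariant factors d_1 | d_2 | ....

rank_ℚ(R)=2; free=2−2=0
SNF(R) diag = [3, 6] → torsion [3, 6]

Answer: M ≅ ℤ/3 ⊕ ℤ/6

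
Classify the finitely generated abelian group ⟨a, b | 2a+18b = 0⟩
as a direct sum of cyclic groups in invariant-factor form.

Answer: M ≅ ℤ^1 ⊕ ℤ/2

Derivation:
rank_ℚ(R)=1; free=2−1=1
SNF(R) diag = [2] → torsion [2]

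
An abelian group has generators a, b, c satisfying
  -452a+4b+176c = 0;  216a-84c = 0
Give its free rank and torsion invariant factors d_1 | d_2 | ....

Answer: M ≅ ℤ^1 ⊕ ℤ/4 ⊕ ℤ/12

Derivation:
rank_ℚ(R)=2; free=3−2=1
SNF(R) diag = [4, 12] → torsion [4, 12]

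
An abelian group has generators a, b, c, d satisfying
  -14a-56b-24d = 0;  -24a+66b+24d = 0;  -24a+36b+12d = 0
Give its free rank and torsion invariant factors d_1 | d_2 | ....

Answer: M ≅ ℤ^1 ⊕ ℤ/2 ⊕ ℤ/6 ⊕ ℤ/12

Derivation:
rank_ℚ(R)=3; free=4−3=1
SNF(R) diag = [2, 6, 12] → torsion [2, 6, 12]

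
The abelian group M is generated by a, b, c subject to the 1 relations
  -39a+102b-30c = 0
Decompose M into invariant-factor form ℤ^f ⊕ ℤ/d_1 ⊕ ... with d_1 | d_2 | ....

rank_ℚ(R)=1; free=3−1=2
SNF(R) diag = [3] → torsion [3]

Answer: M ≅ ℤ^2 ⊕ ℤ/3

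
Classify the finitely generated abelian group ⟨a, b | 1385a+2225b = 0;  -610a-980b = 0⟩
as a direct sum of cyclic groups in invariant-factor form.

Answer: M ≅ ℤ/5 ⊕ ℤ/10

Derivation:
rank_ℚ(R)=2; free=2−2=0
SNF(R) diag = [5, 10] → torsion [5, 10]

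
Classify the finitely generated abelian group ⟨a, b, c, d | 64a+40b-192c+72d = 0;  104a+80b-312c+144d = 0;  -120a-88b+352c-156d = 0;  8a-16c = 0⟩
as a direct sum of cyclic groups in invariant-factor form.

Answer: M ≅ ℤ/4 ⊕ ℤ/8 ⊕ ℤ/24 ⊕ ℤ/24

Derivation:
rank_ℚ(R)=4; free=4−4=0
SNF(R) diag = [4, 8, 24, 24] → torsion [4, 8, 24, 24]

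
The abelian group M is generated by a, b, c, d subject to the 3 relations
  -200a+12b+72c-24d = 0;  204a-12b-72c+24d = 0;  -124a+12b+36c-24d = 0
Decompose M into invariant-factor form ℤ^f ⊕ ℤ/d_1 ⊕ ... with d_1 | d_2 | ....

Answer: M ≅ ℤ^1 ⊕ ℤ/4 ⊕ ℤ/12 ⊕ ℤ/36

Derivation:
rank_ℚ(R)=3; free=4−3=1
SNF(R) diag = [4, 12, 36] → torsion [4, 12, 36]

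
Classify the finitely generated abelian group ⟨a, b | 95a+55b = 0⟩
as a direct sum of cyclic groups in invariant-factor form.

Answer: M ≅ ℤ^1 ⊕ ℤ/5

Derivation:
rank_ℚ(R)=1; free=2−1=1
SNF(R) diag = [5] → torsion [5]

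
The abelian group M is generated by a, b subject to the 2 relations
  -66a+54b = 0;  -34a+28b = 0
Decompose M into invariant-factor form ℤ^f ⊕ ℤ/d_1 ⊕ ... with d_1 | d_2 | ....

Answer: M ≅ ℤ/2 ⊕ ℤ/6

Derivation:
rank_ℚ(R)=2; free=2−2=0
SNF(R) diag = [2, 6] → torsion [2, 6]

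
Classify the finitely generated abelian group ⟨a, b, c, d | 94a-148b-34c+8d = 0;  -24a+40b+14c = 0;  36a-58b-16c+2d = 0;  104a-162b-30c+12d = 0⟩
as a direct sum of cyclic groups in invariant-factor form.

rank_ℚ(R)=4; free=4−4=0
SNF(R) diag = [2, 2, 2, 6] → torsion [2, 2, 2, 6]

Answer: M ≅ ℤ/2 ⊕ ℤ/2 ⊕ ℤ/2 ⊕ ℤ/6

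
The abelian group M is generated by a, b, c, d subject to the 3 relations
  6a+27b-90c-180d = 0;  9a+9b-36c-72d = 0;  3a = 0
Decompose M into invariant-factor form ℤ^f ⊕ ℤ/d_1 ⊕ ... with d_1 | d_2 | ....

rank_ℚ(R)=3; free=4−3=1
SNF(R) diag = [3, 9, 18] → torsion [3, 9, 18]

Answer: M ≅ ℤ^1 ⊕ ℤ/3 ⊕ ℤ/9 ⊕ ℤ/18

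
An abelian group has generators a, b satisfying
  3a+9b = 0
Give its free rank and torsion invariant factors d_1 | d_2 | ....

rank_ℚ(R)=1; free=2−1=1
SNF(R) diag = [3] → torsion [3]

Answer: M ≅ ℤ^1 ⊕ ℤ/3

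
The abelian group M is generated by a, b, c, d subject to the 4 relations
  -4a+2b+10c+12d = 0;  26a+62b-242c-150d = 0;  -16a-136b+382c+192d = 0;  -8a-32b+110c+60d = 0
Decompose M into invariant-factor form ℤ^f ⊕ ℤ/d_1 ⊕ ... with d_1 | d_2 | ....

Answer: M ≅ ℤ/2 ⊕ ℤ/6 ⊕ ℤ/18 ⊕ ℤ/36

Derivation:
rank_ℚ(R)=4; free=4−4=0
SNF(R) diag = [2, 6, 18, 36] → torsion [2, 6, 18, 36]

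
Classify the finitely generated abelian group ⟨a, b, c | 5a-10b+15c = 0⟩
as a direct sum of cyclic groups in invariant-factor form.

rank_ℚ(R)=1; free=3−1=2
SNF(R) diag = [5] → torsion [5]

Answer: M ≅ ℤ^2 ⊕ ℤ/5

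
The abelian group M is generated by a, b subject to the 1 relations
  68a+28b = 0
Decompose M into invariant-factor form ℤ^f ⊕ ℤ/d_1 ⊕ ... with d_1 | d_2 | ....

Answer: M ≅ ℤ^1 ⊕ ℤ/4

Derivation:
rank_ℚ(R)=1; free=2−1=1
SNF(R) diag = [4] → torsion [4]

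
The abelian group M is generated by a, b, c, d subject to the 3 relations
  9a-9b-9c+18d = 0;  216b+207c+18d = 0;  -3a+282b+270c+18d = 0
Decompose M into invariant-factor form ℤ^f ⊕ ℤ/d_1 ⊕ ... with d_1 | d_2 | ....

rank_ℚ(R)=3; free=4−3=1
SNF(R) diag = [3, 9, 27] → torsion [3, 9, 27]

Answer: M ≅ ℤ^1 ⊕ ℤ/3 ⊕ ℤ/9 ⊕ ℤ/27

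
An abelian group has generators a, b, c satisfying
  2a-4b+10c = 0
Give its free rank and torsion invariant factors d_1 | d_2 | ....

rank_ℚ(R)=1; free=3−1=2
SNF(R) diag = [2] → torsion [2]

Answer: M ≅ ℤ^2 ⊕ ℤ/2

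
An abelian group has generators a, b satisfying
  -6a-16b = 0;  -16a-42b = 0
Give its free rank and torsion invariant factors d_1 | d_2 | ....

rank_ℚ(R)=2; free=2−2=0
SNF(R) diag = [2, 2] → torsion [2, 2]

Answer: M ≅ ℤ/2 ⊕ ℤ/2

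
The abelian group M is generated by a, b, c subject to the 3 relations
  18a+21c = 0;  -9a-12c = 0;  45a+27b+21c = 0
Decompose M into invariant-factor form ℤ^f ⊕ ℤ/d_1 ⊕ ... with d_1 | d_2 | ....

Answer: M ≅ ℤ/3 ⊕ ℤ/9 ⊕ ℤ/27

Derivation:
rank_ℚ(R)=3; free=3−3=0
SNF(R) diag = [3, 9, 27] → torsion [3, 9, 27]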